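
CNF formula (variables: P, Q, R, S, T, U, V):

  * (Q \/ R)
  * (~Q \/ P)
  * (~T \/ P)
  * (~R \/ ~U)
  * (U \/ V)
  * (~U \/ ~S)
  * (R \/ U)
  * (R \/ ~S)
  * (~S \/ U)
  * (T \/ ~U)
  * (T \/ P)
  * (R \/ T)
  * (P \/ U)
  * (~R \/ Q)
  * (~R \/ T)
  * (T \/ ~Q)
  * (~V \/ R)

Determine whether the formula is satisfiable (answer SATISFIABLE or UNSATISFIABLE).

SATISFIABLE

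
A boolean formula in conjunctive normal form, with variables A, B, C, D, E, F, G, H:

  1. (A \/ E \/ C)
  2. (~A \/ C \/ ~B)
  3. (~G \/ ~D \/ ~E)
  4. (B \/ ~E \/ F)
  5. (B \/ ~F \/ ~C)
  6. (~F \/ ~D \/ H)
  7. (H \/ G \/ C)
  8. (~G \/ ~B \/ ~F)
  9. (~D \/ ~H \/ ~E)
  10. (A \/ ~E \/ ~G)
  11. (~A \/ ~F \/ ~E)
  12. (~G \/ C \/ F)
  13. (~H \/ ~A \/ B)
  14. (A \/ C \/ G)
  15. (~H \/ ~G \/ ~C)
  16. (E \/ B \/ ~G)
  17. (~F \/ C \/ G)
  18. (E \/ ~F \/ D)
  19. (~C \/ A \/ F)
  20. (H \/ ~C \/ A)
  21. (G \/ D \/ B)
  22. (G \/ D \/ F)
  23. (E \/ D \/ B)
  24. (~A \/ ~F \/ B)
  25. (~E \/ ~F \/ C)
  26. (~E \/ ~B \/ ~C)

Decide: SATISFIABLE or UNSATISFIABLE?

Branch on A: take A = False.
Set B = True and propagate.
For the remaining variables, C = True, D = True, E = False, F = True, G = False, H = True works.
Every clause has at least one true literal under this assignment.
So A = 0  B = 1  C = 1  D = 1  E = 0  F = 1  G = 0  H = 1 is a satisfying assignment.

SATISFIABLE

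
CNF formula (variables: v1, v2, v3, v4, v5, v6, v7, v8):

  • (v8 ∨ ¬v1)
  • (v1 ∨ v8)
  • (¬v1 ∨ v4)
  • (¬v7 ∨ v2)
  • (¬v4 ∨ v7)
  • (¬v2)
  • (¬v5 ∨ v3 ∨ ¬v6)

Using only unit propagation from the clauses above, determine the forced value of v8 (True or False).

Unit clause (¬v2) sets v2 = False.
In (v2 ∨ ¬v7), v2 is now false; ¬v7 must hold, so v7 = False.
(¬v4 ∨ v7): since v7 = False, the clause reduces to (¬v4). v4 = False.
(v4 ∨ ¬v1) with v4 = False leaves only ¬v1, so v1 = False.
(v1 ∨ v8) with v1 = False leaves only v8, so v8 = True.

True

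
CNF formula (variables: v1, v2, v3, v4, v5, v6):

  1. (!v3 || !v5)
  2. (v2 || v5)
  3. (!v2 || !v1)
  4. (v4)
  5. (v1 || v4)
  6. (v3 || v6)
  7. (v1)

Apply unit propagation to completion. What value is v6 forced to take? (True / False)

(v4) stands alone — v4 = True.
(v1) is a unit clause: v1 = True.
(!v1 || !v2): since v1 = True, the clause reduces to (!v2). v2 = False.
From (v5 || v2) and v2 = False: v5 = True.
In (!v3 || !v5), !v5 is now false; !v3 must hold, so v3 = False.
In (v6 || v3), v3 is now false; v6 must hold, so v6 = True.

True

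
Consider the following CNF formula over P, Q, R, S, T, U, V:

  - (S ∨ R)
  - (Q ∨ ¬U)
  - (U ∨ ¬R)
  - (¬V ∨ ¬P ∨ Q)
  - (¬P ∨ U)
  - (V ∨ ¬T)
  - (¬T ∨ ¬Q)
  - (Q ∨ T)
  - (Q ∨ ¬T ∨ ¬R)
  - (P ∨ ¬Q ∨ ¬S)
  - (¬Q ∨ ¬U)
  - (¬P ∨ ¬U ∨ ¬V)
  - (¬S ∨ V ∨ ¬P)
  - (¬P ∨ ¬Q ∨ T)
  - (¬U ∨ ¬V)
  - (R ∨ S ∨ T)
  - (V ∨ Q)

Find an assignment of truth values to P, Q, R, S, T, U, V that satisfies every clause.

P = F, Q = F, R = F, S = T, T = T, U = F, V = T

Branch on P: take P = False.
Set Q = False and propagate.
  then U is forced to False.
  then R is forced to False.
  then S is forced to True.
  then T is forced to True.
  then V is forced to True.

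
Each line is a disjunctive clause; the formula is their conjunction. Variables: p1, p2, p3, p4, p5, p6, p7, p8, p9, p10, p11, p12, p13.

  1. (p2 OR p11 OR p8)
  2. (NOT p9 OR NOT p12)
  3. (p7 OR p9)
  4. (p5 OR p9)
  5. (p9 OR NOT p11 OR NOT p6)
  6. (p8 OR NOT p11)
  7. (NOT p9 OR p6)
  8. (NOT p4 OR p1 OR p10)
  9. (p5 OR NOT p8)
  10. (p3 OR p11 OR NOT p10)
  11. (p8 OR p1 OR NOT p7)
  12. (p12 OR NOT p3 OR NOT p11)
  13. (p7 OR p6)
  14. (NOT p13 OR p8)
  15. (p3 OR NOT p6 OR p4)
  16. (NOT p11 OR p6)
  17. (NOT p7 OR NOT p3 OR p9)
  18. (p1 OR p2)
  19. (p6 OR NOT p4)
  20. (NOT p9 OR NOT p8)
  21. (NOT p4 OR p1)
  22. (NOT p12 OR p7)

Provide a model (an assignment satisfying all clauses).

p1=1, p2=1, p3=1, p4=1, p5=1, p6=1, p7=0, p8=0, p9=1, p10=1, p11=0, p12=0, p13=0

p1 occurs only positively in the remaining clauses — set p1 = True.
Pure literal: p2 appears only positively; assign p2 = True.
Branch on p3: take p3 = True.
For the remaining variables, p4 = True, p5 = True, p6 = True, p7 = False, p8 = False, p9 = True, p10 = True, p11 = False, p12 = False, p13 = False works.
Check each clause:
  1. (p8 OR p2 OR p11) — p2 is true.
  2. (NOT p9 OR NOT p12) — NOT p12 is true.
  3. (p7 OR p9) — p9 is true.
  4. (p9 OR p5) — p9 is true.
  5. (p9 OR NOT p6 OR NOT p11) — p9 is true.
  6. (NOT p11 OR p8) — NOT p11 is true.
  7. (NOT p9 OR p6) — p6 is true.
  8. (p10 OR NOT p4 OR p1) — p1 is true.
  9. (p5 OR NOT p8) — NOT p8 is true.
  10. (NOT p10 OR p3 OR p11) — p3 is true.
  11. (NOT p7 OR p8 OR p1) — p1 is true.
  12. (NOT p11 OR p12 OR NOT p3) — NOT p11 is true.
  13. (p7 OR p6) — p6 is true.
  14. (p8 OR NOT p13) — NOT p13 is true.
  15. (p3 OR NOT p6 OR p4) — p3 is true.
  16. (p6 OR NOT p11) — NOT p11 is true.
  17. (NOT p7 OR NOT p3 OR p9) — p9 is true.
  18. (p2 OR p1) — p1 is true.
  19. (p6 OR NOT p4) — p6 is true.
  20. (NOT p8 OR NOT p9) — NOT p8 is true.
  21. (p1 OR NOT p4) — p1 is true.
  22. (p7 OR NOT p12) — NOT p12 is true.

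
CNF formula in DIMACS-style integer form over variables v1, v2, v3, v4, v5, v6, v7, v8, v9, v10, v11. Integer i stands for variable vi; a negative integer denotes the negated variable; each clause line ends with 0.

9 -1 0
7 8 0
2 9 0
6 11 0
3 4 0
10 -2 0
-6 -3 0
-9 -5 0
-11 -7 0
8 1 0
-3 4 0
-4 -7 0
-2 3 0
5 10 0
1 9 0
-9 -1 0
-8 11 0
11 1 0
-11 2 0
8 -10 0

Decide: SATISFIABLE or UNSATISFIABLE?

Try v1 = False.
  then v8 is forced to True.
  then v9 is forced to True.
  then v5 is forced to False.
  then v10 is forced to True.
  then v11 is forced to True.
  then v7 is forced to False.
  then v2 is forced to True.
  then v3 is forced to True.
  then v6 is forced to False.
  then v4 is forced to True.
So v1=False  v2=True  v3=True  v4=True  v5=False  v6=False  v7=False  v8=True  v9=True  v10=True  v11=True is a satisfying assignment.

SATISFIABLE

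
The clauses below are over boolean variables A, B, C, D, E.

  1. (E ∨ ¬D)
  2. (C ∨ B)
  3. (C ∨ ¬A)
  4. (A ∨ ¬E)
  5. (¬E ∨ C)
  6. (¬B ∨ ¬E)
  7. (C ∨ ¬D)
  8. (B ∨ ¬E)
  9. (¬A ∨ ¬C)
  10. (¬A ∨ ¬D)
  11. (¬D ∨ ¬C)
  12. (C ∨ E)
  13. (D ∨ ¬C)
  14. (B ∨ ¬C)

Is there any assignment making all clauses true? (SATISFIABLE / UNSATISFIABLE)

C = True:
  propagation gives A=False, E=False, D=False; an empty clause results — contradiction.
C = False:
  propagation gives B=True, A=False, E=False; an empty clause results — contradiction.
Every branch closes, so no satisfying assignment exists.

UNSATISFIABLE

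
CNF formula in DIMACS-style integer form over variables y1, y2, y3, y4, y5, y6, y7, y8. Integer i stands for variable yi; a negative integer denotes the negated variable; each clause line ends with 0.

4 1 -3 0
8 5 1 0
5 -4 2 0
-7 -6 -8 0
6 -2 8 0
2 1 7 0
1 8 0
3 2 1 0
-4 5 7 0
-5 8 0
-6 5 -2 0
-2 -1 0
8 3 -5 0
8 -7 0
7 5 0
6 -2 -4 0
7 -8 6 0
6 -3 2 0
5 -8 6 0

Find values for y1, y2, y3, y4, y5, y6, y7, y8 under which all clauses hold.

y1=False, y2=True, y3=False, y4=False, y5=True, y6=False, y7=True, y8=True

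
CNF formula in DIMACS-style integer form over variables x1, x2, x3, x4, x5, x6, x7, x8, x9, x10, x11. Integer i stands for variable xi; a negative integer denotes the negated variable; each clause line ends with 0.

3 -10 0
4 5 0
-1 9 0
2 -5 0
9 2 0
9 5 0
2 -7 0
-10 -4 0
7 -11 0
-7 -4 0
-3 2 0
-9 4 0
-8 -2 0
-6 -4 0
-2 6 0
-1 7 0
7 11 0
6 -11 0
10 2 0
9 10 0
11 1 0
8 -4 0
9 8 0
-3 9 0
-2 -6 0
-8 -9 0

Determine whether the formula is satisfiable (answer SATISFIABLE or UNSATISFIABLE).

UNSATISFIABLE

x2 = True:
  propagation gives x8=False, x6=True; an empty clause results — contradiction.
x2 = False:
  propagation gives x5=False, x4=True, x9=True, x7=False; an empty clause results — contradiction.
Every branch closes, so no satisfying assignment exists.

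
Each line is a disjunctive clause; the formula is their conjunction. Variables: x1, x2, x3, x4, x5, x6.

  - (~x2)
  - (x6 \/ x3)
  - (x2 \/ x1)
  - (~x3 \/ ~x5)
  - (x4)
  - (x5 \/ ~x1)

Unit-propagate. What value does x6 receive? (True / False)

(~x2) is a unit clause: x2 = False.
(x2 \/ x1) with x2 = False leaves only x1, so x1 = True.
(x4) stands alone — x4 = True.
(~x1 \/ x5): since x1 = True, the clause reduces to (x5). x5 = True.
From (~x5 \/ ~x3) and x5 = True: x3 = False.
In (x6 \/ x3), x3 is now false; x6 must hold, so x6 = True.

True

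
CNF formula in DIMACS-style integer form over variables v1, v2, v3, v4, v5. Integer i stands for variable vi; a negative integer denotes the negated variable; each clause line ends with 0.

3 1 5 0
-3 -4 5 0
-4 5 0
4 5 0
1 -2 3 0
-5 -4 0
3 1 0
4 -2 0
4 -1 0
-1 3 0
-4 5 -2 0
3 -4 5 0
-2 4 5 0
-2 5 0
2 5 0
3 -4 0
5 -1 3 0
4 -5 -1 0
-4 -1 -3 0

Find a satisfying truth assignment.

v1=False  v2=False  v3=True  v4=False  v5=True

Branch on v1: take v1 = False.
  then v3 is forced to True.
The remaining clauses are satisfied by v2 = False, v4 = False, v5 = True.
Check each clause:
  1. (v3 \/ v5 \/ v1) — v3 is true.
  2. (~v4 \/ ~v3 \/ v5) — v5 is true.
  3. (v5 \/ ~v4) — ~v4 is true.
  4. (v4 \/ v5) — v5 is true.
  5. (v1 \/ v3 \/ ~v2) — v3 is true.
  6. (~v4 \/ ~v5) — ~v4 is true.
  7. (v3 \/ v1) — v3 is true.
  8. (~v2 \/ v4) — ~v2 is true.
  9. (~v1 \/ v4) — ~v1 is true.
  10. (v3 \/ ~v1) — v3 is true.
  11. (~v4 \/ ~v2 \/ v5) — ~v4 is true.
  12. (v5 \/ ~v4 \/ v3) — v3 is true.
  13. (~v2 \/ v5 \/ v4) — v5 is true.
  14. (~v2 \/ v5) — v5 is true.
  15. (v5 \/ v2) — v5 is true.
  16. (~v4 \/ v3) — v3 is true.
  17. (v5 \/ v3 \/ ~v1) — v3 is true.
  18. (~v1 \/ ~v5 \/ v4) — ~v1 is true.
  19. (~v1 \/ ~v3 \/ ~v4) — ~v4 is true.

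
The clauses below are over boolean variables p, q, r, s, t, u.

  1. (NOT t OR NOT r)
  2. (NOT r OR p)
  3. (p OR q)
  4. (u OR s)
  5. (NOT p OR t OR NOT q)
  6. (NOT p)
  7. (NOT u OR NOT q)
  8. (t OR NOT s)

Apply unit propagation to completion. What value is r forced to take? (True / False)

False

(NOT p) stands alone — p = False.
From (p OR NOT r) and p = False: r = False.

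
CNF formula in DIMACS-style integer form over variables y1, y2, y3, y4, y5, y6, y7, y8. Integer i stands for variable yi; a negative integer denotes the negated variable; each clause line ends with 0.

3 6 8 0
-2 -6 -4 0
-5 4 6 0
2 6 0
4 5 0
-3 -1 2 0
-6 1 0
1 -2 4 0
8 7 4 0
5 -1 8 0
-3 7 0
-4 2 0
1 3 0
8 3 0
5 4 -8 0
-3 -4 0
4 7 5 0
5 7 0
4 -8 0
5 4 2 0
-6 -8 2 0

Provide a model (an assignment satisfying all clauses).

y1 = True, y2 = True, y3 = True, y4 = False, y5 = True, y6 = True, y7 = True, y8 = False

Check each clause:
  1. (y6 OR y3 OR y8) — y3 is true.
  2. (NOT y2 OR NOT y6 OR NOT y4) — NOT y4 is true.
  3. (NOT y5 OR y4 OR y6) — y6 is true.
  4. (y6 OR y2) — y2 is true.
  5. (y4 OR y5) — y5 is true.
  6. (y2 OR NOT y3 OR NOT y1) — y2 is true.
  7. (NOT y6 OR y1) — y1 is true.
  8. (y4 OR NOT y2 OR y1) — y1 is true.
  9. (y4 OR y7 OR y8) — y7 is true.
  10. (y5 OR y8 OR NOT y1) — y5 is true.
  11. (NOT y3 OR y7) — y7 is true.
  12. (y2 OR NOT y4) — y2 is true.
  13. (y1 OR y3) — y1 is true.
  14. (y3 OR y8) — y3 is true.
  15. (y4 OR y5 OR NOT y8) — NOT y8 is true.
  16. (NOT y4 OR NOT y3) — NOT y4 is true.
  17. (y7 OR y4 OR y5) — y5 is true.
  18. (y5 OR y7) — y5 is true.
  19. (NOT y8 OR y4) — NOT y8 is true.
  20. (y4 OR y5 OR y2) — y2 is true.
  21. (y2 OR NOT y8 OR NOT y6) — NOT y8 is true.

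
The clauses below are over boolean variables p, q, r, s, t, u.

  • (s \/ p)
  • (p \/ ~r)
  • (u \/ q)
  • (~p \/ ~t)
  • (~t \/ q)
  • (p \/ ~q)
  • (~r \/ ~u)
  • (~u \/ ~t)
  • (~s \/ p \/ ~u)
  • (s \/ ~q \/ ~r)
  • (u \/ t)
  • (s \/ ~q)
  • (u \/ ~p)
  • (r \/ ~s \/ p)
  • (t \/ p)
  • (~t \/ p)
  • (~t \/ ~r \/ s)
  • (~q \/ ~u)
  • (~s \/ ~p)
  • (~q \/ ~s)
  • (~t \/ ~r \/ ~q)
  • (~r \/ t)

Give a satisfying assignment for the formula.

p = 1, q = 0, r = 0, s = 0, t = 0, u = 1

Branch on p: take p = True.
  then t is forced to False.
  then u is forced to True.
  then r is forced to False.
  then q is forced to False.
  then s is forced to False.
Every clause has at least one true literal under this assignment.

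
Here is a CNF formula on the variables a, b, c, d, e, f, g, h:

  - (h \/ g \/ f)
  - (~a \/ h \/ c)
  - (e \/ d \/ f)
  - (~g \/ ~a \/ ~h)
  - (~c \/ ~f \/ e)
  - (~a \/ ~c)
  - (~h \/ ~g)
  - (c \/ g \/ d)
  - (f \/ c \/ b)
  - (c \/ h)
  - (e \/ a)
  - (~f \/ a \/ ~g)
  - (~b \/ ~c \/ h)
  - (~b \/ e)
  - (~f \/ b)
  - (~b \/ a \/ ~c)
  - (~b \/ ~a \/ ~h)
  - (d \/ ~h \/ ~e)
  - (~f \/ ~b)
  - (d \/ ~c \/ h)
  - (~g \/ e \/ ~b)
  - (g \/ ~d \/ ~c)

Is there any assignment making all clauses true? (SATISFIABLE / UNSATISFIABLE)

SATISFIABLE

Try a = False.
  then e is forced to True.
Branch on b: take b = False.
  then f is forced to False.
  then c is forced to True.
The remaining clauses are satisfied by d = True, g = True, h = False.
So a=0, b=0, c=1, d=1, e=1, f=0, g=1, h=0 is a satisfying assignment.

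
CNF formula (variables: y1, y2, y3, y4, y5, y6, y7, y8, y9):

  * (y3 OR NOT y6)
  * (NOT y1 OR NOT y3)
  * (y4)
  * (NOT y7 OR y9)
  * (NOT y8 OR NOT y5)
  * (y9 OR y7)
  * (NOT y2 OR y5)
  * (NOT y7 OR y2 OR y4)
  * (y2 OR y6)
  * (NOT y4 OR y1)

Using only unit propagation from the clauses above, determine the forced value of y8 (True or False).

(y4) is a unit clause: y4 = True.
(y1 OR NOT y4) with y4 = True leaves only y1, so y1 = True.
(NOT y3 OR NOT y1) with y1 = True leaves only NOT y3, so y3 = False.
From (y3 OR NOT y6) and y3 = False: y6 = False.
From (y6 OR y2) and y6 = False: y2 = True.
In (y5 OR NOT y2), NOT y2 is now false; y5 must hold, so y5 = True.
In (NOT y8 OR NOT y5), NOT y5 is now false; NOT y8 must hold, so y8 = False.

False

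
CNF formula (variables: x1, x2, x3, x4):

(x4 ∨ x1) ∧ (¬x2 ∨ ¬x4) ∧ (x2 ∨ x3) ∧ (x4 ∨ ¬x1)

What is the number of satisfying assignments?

The models are:
  x1=0 x2=0 x3=1 x4=1
  x1=1 x2=0 x3=1 x4=1
Count: 2.

2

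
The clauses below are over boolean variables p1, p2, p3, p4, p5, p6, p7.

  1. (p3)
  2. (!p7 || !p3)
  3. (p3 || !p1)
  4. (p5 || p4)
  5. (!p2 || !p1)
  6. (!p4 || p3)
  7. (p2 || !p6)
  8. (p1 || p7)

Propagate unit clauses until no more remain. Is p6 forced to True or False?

(p3) stands alone — p3 = True.
From (!p7 || !p3) and p3 = True: p7 = False.
In (p1 || p7), p7 is now false; p1 must hold, so p1 = True.
(!p1 || !p2) with p1 = True leaves only !p2, so p2 = False.
(p2 || !p6) with p2 = False leaves only !p6, so p6 = False.

False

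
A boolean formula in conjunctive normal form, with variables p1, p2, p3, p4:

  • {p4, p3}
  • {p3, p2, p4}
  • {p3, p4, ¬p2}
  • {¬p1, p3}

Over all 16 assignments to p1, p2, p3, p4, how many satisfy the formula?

Case analysis on p3 and p4:
  p3=T, p4=T: remaining (p1,p2) ∈ {(F,F); (F,T); (T,F); (T,T)} — 4.
  p3=T, p4=F: remaining (p1,p2) ∈ {(F,F); (F,T); (T,F); (T,T)} — 4.
  p3=F, p4=T: remaining (p1,p2) ∈ {(F,F); (F,T)} — 2.
  p3=F, p4=F: a clause becomes empty — 0.
Total: 4 + 4 + 2 + 0 = 10.

10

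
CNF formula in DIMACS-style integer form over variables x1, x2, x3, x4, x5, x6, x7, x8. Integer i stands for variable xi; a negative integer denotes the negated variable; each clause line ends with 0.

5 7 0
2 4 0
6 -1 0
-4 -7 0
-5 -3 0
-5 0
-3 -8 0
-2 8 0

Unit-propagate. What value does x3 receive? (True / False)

(~x5) stands alone — x5 = False.
(x7 \/ x5) with x5 = False leaves only x7, so x7 = True.
(~x7 \/ ~x4): since x7 = True, the clause reduces to (~x4). x4 = False.
(x2 \/ x4) with x4 = False leaves only x2, so x2 = True.
(x8 \/ ~x2): since x2 = True, the clause reduces to (x8). x8 = True.
(~x8 \/ ~x3): since x8 = True, the clause reduces to (~x3). x3 = False.

False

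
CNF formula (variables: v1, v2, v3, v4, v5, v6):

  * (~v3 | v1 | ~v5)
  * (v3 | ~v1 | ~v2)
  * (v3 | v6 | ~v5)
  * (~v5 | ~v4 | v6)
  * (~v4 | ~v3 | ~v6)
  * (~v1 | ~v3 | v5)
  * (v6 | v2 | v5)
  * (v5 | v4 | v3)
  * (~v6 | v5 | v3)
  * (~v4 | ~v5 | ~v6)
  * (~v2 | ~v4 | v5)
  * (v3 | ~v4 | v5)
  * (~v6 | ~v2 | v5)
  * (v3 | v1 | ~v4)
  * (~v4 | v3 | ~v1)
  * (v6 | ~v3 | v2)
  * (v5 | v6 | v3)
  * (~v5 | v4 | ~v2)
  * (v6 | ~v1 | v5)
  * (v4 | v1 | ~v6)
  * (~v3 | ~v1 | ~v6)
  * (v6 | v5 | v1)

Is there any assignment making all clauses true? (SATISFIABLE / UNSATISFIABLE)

SATISFIABLE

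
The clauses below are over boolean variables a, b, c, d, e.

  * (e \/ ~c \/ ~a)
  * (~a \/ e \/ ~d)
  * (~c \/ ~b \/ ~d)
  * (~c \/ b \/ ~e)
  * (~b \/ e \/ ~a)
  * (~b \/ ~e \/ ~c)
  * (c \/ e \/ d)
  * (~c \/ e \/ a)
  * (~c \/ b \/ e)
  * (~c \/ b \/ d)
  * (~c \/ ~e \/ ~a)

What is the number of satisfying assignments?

10

Split on c, then e.
  c=T, e=T: a clause becomes empty — 0.
  c=T, e=F: a clause becomes empty — 0.
  c=F, e=T: a, b, d free → 2^3 = 8.
  c=F, e=F: remaining (a,b,d) ∈ {(F,F,T); (F,T,T)} — 2.
Total: 0 + 0 + 8 + 2 = 10.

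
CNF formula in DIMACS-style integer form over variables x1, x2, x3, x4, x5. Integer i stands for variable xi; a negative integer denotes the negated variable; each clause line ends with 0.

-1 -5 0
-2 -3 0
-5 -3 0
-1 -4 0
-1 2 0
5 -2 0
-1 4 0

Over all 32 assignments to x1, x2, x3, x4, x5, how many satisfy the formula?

The models are:
  x1=0 x2=0 x3=0 x4=0 x5=0
  x1=0 x2=0 x3=0 x4=0 x5=1
  x1=0 x2=0 x3=0 x4=1 x5=0
  x1=0 x2=0 x3=0 x4=1 x5=1
  x1=0 x2=0 x3=1 x4=0 x5=0
  x1=0 x2=0 x3=1 x4=1 x5=0
  x1=0 x2=1 x3=0 x4=0 x5=1
  x1=0 x2=1 x3=0 x4=1 x5=1
Count: 8.

8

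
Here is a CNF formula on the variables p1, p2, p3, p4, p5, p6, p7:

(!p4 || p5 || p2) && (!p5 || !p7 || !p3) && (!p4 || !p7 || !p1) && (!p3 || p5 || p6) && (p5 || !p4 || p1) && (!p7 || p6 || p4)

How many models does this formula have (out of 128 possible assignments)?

63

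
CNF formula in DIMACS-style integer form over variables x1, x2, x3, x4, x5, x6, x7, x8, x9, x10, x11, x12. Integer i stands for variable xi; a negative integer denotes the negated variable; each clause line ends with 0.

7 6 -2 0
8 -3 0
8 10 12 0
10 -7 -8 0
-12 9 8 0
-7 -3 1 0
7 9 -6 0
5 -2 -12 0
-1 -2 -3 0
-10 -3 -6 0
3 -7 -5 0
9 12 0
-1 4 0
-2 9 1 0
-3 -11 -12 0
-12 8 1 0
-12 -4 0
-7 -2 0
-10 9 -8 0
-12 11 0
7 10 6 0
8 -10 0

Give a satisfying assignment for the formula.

x2 occurs only negated in the remaining clauses — set x2 = False.
Pure literal: x9 appears only positively; assign x9 = True.
Try x1 = True.
  then x4 is forced to True.
  then x12 is forced to False.
Set x3 = True and propagate.
  then x8 is forced to True.
Try x6 = False.
The remaining clauses are satisfied by x5 = False, x7 = True, x10 = True, x11 = False.

x1 = True, x2 = False, x3 = True, x4 = True, x5 = False, x6 = False, x7 = True, x8 = True, x9 = True, x10 = True, x11 = False, x12 = False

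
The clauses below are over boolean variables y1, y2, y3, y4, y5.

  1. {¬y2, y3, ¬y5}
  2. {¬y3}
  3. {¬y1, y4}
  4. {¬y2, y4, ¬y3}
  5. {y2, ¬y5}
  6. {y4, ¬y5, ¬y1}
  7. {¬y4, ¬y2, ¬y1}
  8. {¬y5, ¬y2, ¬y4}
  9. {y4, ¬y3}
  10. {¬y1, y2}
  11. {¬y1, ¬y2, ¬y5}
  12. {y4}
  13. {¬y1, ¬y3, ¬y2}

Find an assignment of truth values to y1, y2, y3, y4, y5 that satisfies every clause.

y1=0, y2=0, y3=0, y4=1, y5=0

Check each clause:
  1. {y3, ¬y5, ¬y2} — ¬y2 is true.
  2. {¬y3} — ¬y3 is true.
  3. {¬y1, y4} — y4 is true.
  4. {¬y2, y4, ¬y3} — y4 is true.
  5. {¬y5, y2} — ¬y5 is true.
  6. {¬y1, y4, ¬y5} — ¬y5 is true.
  7. {¬y1, ¬y4, ¬y2} — ¬y1 is true.
  8. {¬y4, ¬y2, ¬y5} — ¬y5 is true.
  9. {y4, ¬y3} — y4 is true.
  10. {y2, ¬y1} — ¬y1 is true.
  11. {¬y5, ¬y1, ¬y2} — ¬y5 is true.
  12. {y4} — y4 is true.
  13. {¬y2, ¬y3, ¬y1} — ¬y3 is true.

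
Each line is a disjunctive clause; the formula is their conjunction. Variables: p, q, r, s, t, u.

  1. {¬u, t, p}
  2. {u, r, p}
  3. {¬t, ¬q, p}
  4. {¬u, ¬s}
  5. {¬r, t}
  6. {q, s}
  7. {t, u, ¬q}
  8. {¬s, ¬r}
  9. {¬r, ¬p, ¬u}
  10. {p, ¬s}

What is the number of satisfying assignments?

7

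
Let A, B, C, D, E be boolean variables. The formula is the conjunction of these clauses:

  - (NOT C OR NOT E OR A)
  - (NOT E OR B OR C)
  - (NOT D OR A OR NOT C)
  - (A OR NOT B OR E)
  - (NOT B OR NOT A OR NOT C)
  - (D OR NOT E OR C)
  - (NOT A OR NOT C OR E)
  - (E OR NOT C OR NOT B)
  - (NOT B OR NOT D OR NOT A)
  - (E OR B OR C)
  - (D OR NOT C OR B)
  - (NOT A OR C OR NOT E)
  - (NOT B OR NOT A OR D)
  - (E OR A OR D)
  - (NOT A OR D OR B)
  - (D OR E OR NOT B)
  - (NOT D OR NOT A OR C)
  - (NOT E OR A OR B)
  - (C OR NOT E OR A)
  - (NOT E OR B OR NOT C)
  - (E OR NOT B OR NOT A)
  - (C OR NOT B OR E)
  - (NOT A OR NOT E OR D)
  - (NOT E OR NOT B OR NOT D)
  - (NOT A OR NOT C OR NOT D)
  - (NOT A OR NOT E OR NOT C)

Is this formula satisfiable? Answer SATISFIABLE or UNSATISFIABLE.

E = True:
  A = True:
    propagation gives C=True; an empty clause results — contradiction.
  A = False:
    propagation gives C=False; an empty clause results — contradiction.
E = False:
  A = True:
    propagation gives C=False, B=True; an empty clause results — contradiction.
  A = False:
    propagation gives B=False, C=True, D=False; an empty clause results — contradiction.
Every branch closes, so no satisfying assignment exists.

UNSATISFIABLE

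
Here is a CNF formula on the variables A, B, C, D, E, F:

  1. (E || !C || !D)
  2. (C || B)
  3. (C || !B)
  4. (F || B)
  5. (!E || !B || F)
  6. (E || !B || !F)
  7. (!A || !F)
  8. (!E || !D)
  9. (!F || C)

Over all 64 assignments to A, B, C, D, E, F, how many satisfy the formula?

The models are:
  A=F B=F C=T D=F E=F F=T
  A=F B=F C=T D=F E=T F=T
  A=F B=T C=T D=F E=F F=F
  A=F B=T C=T D=F E=T F=T
  A=T B=T C=T D=F E=F F=F
Count: 5.

5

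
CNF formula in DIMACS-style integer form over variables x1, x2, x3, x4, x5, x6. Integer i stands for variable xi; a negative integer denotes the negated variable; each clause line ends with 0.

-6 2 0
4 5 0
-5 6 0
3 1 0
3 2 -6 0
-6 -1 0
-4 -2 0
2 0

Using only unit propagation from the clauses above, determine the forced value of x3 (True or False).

True

(x2) stands alone — x2 = True.
(NOT x4 OR NOT x2) with x2 = True leaves only NOT x4, so x4 = False.
(x4 OR x5): since x4 = False, the clause reduces to (x5). x5 = True.
(NOT x5 OR x6): since x5 = True, the clause reduces to (x6). x6 = True.
In (NOT x1 OR NOT x6), NOT x6 is now false; NOT x1 must hold, so x1 = False.
In (x3 OR x1), x1 is now false; x3 must hold, so x3 = True.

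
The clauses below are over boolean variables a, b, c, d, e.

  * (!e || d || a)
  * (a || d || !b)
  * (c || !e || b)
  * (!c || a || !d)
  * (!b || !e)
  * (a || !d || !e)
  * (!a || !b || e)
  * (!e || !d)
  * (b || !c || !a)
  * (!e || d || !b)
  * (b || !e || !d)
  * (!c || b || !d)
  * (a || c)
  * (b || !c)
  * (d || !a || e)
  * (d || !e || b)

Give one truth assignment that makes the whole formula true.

a=True  b=False  c=False  d=True  e=False

Branch on a: take a = True.
For the remaining variables, b = False, c = False, d = True, e = False works.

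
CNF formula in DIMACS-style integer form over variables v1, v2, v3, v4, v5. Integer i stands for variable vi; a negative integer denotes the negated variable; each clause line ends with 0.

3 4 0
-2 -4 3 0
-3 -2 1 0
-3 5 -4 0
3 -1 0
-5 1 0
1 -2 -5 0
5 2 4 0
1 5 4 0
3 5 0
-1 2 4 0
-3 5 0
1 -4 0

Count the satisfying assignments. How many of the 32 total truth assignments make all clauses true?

The models are:
  v1=1 v2=0 v3=1 v4=1 v5=1
  v1=1 v2=1 v3=1 v4=0 v5=1
  v1=1 v2=1 v3=1 v4=1 v5=1
Count: 3.

3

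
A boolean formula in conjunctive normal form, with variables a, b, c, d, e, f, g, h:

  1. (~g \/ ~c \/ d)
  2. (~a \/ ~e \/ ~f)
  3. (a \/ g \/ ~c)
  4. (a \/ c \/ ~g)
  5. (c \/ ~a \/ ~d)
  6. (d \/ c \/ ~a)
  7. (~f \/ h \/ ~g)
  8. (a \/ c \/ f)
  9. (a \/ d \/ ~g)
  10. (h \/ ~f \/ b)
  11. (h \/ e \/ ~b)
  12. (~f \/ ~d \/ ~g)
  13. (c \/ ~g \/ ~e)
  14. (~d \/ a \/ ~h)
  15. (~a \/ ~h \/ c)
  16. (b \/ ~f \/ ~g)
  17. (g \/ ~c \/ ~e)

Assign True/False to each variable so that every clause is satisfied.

Try a = True.
The remaining clauses are satisfied by b = False, c = True, d = True, e = False, f = False, g = False, h = True.

a=True  b=False  c=True  d=True  e=False  f=False  g=False  h=True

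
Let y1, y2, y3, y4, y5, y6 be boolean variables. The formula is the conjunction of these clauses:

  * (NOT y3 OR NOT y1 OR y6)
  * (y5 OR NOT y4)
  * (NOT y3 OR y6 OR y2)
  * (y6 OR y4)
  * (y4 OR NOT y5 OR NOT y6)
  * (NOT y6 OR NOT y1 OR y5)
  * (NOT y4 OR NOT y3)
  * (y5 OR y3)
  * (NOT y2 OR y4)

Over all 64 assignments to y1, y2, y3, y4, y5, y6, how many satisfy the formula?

Split on y4, then y6.
  y4=1, y6=1: remaining (y1,y2,y3,y5) ∈ {(0,0,0,1); (0,1,0,1); (1,0,0,1); (1,1,0,1)} — 4.
  y4=1, y6=0: remaining (y1,y2,y3,y5) ∈ {(0,0,0,1); (0,1,0,1); (1,0,0,1); (1,1,0,1)} — 4.
  y4=0, y6=1: remaining (y1,y2,y3,y5) ∈ {(0,0,1,0)} — 1.
  y4=0, y6=0: a clause becomes empty — 0.
Total: 4 + 4 + 1 + 0 = 9.

9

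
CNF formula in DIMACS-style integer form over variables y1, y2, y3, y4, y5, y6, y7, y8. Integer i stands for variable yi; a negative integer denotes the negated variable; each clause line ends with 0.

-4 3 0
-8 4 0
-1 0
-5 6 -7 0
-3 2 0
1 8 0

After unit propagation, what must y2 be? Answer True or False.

True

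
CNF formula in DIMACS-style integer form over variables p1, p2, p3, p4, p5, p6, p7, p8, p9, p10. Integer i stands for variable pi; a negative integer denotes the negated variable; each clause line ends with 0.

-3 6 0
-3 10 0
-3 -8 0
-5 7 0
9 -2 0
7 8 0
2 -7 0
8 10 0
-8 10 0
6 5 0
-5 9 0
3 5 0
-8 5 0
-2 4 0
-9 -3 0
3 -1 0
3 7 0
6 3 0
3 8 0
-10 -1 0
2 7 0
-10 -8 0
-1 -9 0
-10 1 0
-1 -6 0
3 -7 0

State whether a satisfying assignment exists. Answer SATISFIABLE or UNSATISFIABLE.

UNSATISFIABLE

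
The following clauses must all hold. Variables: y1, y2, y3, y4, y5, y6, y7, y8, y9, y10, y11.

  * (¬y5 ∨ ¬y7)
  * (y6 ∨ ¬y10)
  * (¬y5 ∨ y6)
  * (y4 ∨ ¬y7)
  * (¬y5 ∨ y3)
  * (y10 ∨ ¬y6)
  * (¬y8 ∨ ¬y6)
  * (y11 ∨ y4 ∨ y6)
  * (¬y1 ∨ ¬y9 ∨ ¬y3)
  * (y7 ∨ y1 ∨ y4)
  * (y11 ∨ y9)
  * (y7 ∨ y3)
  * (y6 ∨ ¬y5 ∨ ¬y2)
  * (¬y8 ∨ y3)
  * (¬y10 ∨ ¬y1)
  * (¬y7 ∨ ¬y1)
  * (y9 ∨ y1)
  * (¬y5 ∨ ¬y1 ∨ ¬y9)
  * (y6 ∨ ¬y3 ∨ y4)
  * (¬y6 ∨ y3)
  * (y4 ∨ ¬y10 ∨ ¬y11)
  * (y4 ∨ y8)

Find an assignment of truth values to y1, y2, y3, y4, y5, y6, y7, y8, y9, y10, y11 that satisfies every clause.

y1=0, y2=0, y3=1, y4=1, y5=1, y6=1, y7=0, y8=0, y9=1, y10=1, y11=1

Check each clause:
  1. (¬y5 ∨ ¬y7) — ¬y7 is true.
  2. (y6 ∨ ¬y10) — y6 is true.
  3. (y6 ∨ ¬y5) — y6 is true.
  4. (¬y7 ∨ y4) — ¬y7 is true.
  5. (¬y5 ∨ y3) — y3 is true.
  6. (¬y6 ∨ y10) — y10 is true.
  7. (¬y6 ∨ ¬y8) — ¬y8 is true.
  8. (y6 ∨ y4 ∨ y11) — y11 is true.
  9. (¬y9 ∨ ¬y1 ∨ ¬y3) — ¬y1 is true.
  10. (y1 ∨ y4 ∨ y7) — y4 is true.
  11. (y9 ∨ y11) — y9 is true.
  12. (y3 ∨ y7) — y3 is true.
  13. (¬y5 ∨ ¬y2 ∨ y6) — ¬y2 is true.
  14. (y3 ∨ ¬y8) — ¬y8 is true.
  15. (¬y1 ∨ ¬y10) — ¬y1 is true.
  16. (¬y7 ∨ ¬y1) — ¬y7 is true.
  17. (y9 ∨ y1) — y9 is true.
  18. (¬y1 ∨ ¬y9 ∨ ¬y5) — ¬y1 is true.
  19. (y4 ∨ y6 ∨ ¬y3) — y4 is true.
  20. (¬y6 ∨ y3) — y3 is true.
  21. (¬y10 ∨ y4 ∨ ¬y11) — y4 is true.
  22. (y4 ∨ y8) — y4 is true.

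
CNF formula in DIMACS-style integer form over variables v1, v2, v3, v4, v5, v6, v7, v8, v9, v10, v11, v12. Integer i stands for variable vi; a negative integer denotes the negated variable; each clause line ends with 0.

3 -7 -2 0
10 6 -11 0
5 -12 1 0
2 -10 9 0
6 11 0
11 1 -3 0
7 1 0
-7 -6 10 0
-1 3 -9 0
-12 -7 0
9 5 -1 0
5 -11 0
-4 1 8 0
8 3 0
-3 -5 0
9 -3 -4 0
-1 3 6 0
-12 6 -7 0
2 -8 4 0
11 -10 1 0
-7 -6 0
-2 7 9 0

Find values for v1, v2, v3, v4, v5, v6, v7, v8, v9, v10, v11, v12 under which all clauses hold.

Set v1 = True and propagate.
Set v2 = False and propagate.
The remaining clauses are satisfied by v3 = True, v4 = True, v5 = False, v6 = True, v7 = False, v8 = False, v9 = True, v10 = True, v11 = False, v12 = True.

v1=T, v2=F, v3=T, v4=T, v5=F, v6=T, v7=F, v8=F, v9=T, v10=T, v11=F, v12=T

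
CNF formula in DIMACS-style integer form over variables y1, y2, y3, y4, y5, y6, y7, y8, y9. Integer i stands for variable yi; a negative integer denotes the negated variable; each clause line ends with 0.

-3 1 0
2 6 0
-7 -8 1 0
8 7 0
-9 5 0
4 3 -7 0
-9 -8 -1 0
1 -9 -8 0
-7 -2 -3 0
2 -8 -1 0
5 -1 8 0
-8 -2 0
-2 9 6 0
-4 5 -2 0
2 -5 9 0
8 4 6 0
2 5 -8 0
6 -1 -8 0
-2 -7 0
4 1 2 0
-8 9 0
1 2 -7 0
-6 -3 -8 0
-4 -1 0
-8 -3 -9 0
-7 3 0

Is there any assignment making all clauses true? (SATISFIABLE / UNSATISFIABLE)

Try y1 = True.
  then y4 is forced to False.
Branch on y2: take y2 = False.
  then y6 is forced to True.
  then y8 is forced to False.
  then y7 is forced to True.
  then y3 is forced to True.
  then y5 is forced to True.
  then y9 is forced to True.
Every clause has at least one true literal under this assignment.
So y1 = True, y2 = False, y3 = True, y4 = False, y5 = True, y6 = True, y7 = True, y8 = False, y9 = True is a satisfying assignment.

SATISFIABLE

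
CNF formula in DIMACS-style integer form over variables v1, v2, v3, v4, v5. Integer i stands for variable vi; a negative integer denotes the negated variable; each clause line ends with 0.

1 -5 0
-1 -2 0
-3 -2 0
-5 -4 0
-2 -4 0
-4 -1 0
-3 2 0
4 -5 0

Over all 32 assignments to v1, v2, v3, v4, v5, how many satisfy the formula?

4

The models are:
  v1=F v2=F v3=F v4=F v5=F
  v1=F v2=F v3=F v4=T v5=F
  v1=F v2=T v3=F v4=F v5=F
  v1=T v2=F v3=F v4=F v5=F
Count: 4.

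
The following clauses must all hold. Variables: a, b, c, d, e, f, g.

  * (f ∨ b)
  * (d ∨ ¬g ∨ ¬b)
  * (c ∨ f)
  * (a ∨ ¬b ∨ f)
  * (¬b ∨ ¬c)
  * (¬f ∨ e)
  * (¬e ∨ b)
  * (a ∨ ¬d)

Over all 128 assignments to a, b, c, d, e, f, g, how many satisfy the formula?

4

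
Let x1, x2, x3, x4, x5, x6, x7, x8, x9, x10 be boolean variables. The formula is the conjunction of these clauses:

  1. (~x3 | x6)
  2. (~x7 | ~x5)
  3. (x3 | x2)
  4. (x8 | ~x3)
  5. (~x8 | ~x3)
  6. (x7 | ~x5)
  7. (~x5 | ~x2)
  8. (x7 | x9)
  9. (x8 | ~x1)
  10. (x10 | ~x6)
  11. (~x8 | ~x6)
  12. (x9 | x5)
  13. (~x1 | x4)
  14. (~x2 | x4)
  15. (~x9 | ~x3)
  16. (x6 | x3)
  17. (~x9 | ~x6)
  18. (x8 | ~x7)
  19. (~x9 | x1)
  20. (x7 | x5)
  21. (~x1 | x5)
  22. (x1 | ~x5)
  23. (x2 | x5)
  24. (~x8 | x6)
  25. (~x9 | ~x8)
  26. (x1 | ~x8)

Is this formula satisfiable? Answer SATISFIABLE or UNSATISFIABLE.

UNSATISFIABLE

x5 = True:
  propagation gives x7=False; an empty clause results — contradiction.
x5 = False:
  propagation gives x9=True, x3=False, x2=True, x4=True; an empty clause results — contradiction.
Every branch closes, so no satisfying assignment exists.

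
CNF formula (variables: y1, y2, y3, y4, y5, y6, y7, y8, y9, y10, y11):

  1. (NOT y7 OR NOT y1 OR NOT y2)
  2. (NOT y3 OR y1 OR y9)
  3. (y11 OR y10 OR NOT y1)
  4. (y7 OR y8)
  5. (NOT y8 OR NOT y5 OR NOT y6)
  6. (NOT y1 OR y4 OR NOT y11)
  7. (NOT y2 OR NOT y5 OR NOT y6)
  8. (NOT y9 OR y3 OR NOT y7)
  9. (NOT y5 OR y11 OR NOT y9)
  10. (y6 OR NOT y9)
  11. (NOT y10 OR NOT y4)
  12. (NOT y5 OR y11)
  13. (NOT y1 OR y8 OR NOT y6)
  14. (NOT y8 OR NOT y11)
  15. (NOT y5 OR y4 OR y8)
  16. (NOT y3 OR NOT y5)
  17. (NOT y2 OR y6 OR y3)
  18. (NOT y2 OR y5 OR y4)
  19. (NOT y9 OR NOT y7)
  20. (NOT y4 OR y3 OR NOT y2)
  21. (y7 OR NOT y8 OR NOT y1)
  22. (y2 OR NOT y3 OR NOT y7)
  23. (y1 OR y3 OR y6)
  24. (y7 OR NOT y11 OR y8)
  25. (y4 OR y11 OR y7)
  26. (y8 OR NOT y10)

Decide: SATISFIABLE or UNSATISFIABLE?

SATISFIABLE

Branch on y1: take y1 = False.
Set y2 = False and propagate.
Branch on y3: take y3 = False.
  then y6 is forced to True.
The remaining clauses are satisfied by y4 = True, y5 = False, y7 = False, y8 = True, y9 = True, y10 = False, y11 = False.
Every clause has at least one true literal under this assignment.
So y1=0, y2=0, y3=0, y4=1, y5=0, y6=1, y7=0, y8=1, y9=1, y10=0, y11=0 is a satisfying assignment.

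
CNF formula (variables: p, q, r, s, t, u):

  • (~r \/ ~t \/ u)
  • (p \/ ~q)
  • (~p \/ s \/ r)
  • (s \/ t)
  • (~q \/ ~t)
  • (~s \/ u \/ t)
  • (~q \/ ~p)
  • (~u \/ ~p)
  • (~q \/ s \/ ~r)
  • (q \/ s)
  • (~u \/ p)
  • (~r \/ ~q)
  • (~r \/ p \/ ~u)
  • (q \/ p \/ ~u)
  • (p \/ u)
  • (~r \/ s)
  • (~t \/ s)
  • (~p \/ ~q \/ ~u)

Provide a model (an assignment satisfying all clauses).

Try p = True.
  then q is forced to False.
  then u is forced to False.
  then s is forced to True.
  then t is forced to True.
  then r is forced to False.
Check each clause:
  1. (~t \/ u \/ ~r) — ~r is true.
  2. (~q \/ p) — p is true.
  3. (s \/ r \/ ~p) — s is true.
  4. (s \/ t) — s is true.
  5. (~q \/ ~t) — ~q is true.
  6. (~s \/ t \/ u) — t is true.
  7. (~p \/ ~q) — ~q is true.
  8. (~u \/ ~p) — ~u is true.
  9. (s \/ ~q \/ ~r) — s is true.
  10. (q \/ s) — s is true.
  11. (~u \/ p) — p is true.
  12. (~q \/ ~r) — ~r is true.
  13. (~r \/ ~u \/ p) — p is true.
  14. (q \/ p \/ ~u) — p is true.
  15. (p \/ u) — p is true.
  16. (~r \/ s) — s is true.
  17. (~t \/ s) — s is true.
  18. (~q \/ ~p \/ ~u) — ~u is true.

p=T, q=F, r=F, s=T, t=T, u=F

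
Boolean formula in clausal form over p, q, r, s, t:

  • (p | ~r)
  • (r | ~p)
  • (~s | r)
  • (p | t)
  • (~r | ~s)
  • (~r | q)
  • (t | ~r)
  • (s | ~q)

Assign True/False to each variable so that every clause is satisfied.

p=F, q=F, r=F, s=F, t=T

Check each clause:
  1. (~r | p) — ~r is true.
  2. (r | ~p) — ~p is true.
  3. (r | ~s) — ~s is true.
  4. (p | t) — t is true.
  5. (~r | ~s) — ~s is true.
  6. (q | ~r) — ~r is true.
  7. (~r | t) — t is true.
  8. (s | ~q) — ~q is true.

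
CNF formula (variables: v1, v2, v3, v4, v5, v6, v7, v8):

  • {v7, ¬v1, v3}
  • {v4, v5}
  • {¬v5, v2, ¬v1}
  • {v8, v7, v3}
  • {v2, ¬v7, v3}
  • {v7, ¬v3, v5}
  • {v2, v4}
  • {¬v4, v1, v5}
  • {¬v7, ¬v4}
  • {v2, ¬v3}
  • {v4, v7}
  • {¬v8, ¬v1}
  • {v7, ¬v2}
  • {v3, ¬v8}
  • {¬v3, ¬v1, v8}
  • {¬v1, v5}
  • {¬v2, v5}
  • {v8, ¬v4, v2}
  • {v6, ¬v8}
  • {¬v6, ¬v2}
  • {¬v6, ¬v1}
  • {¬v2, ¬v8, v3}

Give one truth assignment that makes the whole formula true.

v1 = 0, v2 = 1, v3 = 1, v4 = 0, v5 = 1, v6 = 0, v7 = 1, v8 = 0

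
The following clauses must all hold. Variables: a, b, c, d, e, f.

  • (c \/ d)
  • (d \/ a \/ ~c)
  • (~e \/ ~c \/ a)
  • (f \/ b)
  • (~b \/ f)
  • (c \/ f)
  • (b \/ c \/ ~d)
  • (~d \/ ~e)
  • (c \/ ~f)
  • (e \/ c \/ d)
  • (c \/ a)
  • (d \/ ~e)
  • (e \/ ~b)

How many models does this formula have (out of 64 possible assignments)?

3

The models are:
  a=0 b=0 c=1 d=1 e=0 f=1
  a=1 b=0 c=1 d=0 e=0 f=1
  a=1 b=0 c=1 d=1 e=0 f=1
Count: 3.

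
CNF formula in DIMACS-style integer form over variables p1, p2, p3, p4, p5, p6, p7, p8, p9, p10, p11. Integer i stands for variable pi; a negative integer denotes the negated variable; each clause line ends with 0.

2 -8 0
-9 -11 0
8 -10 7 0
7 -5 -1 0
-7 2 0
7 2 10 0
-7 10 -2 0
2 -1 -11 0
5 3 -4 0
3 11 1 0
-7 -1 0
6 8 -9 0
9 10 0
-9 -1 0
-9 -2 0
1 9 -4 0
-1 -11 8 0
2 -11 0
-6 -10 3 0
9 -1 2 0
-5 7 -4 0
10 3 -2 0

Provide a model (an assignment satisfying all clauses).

Pure literal: p3 appears only positively; assign p3 = True.
p4 occurs only negated in the remaining clauses — set p4 = False.
Branch on p1: take p1 = False.
Branch on p2: take p2 = True.
  then p9 is forced to False.
  then p10 is forced to True.
Try p7 = True.
p5, p6, p8, p11 are now unconstrained; take p5 = False, p6 = True, p8 = False, p11 = False.
Check each clause:
  1. (~p8 | p2) — ~p8 is true.
  2. (~p11 | ~p9) — ~p11 is true.
  3. (~p10 | p8 | p7) — p7 is true.
  4. (~p1 | p7 | ~p5) — ~p5 is true.
  5. (p2 | ~p7) — p2 is true.
  6. (p10 | p7 | p2) — p10 is true.
  7. (p10 | ~p7 | ~p2) — p10 is true.
  8. (~p11 | p2 | ~p1) — p2 is true.
  9. (p3 | ~p4 | p5) — p3 is true.
  10. (p3 | p11 | p1) — p3 is true.
  11. (~p1 | ~p7) — ~p1 is true.
  12. (p8 | p6 | ~p9) — p6 is true.
  13. (p10 | p9) — p10 is true.
  14. (~p9 | ~p1) — ~p1 is true.
  15. (~p2 | ~p9) — ~p9 is true.
  16. (~p4 | p9 | p1) — ~p4 is true.
  17. (~p11 | p8 | ~p1) — ~p11 is true.
  18. (p2 | ~p11) — p2 is true.
  19. (~p6 | p3 | ~p10) — p3 is true.
  20. (p2 | ~p1 | p9) — p2 is true.
  21. (p7 | ~p5 | ~p4) — ~p5 is true.
  22. (p3 | ~p2 | p10) — p10 is true.

p1 = F  p2 = T  p3 = T  p4 = F  p5 = F  p6 = T  p7 = T  p8 = F  p9 = F  p10 = T  p11 = F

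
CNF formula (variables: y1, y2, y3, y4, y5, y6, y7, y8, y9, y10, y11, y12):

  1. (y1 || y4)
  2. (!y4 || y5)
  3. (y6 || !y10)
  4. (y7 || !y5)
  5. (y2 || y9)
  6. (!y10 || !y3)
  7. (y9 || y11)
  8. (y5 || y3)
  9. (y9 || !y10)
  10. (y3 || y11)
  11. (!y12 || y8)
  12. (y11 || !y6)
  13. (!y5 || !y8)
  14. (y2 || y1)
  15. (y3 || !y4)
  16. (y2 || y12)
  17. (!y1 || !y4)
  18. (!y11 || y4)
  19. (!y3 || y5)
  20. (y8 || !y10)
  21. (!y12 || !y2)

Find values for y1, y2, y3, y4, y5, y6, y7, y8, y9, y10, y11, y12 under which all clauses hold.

y1 = False, y2 = True, y3 = True, y4 = True, y5 = True, y6 = False, y7 = True, y8 = False, y9 = True, y10 = False, y11 = True, y12 = False

y7 occurs only positively in the remaining clauses — set y7 = True.
Pure literal: y9 appears only positively; assign y9 = True.
Set y1 = False and propagate.
  then y4 is forced to True.
  then y5 is forced to True.
  then y8 is forced to False.
  then y12 is forced to False.
  then y2 is forced to True.
  then y3 is forced to True.
  then y10 is forced to False.
The remaining clauses are satisfied by y6 = False, y11 = True.
Every clause has at least one true literal under this assignment.
Check each clause:
  1. (y1 || y4) — y4 is true.
  2. (y5 || !y4) — y5 is true.
  3. (!y10 || y6) — !y10 is true.
  4. (y7 || !y5) — y7 is true.
  5. (y2 || y9) — y9 is true.
  6. (!y3 || !y10) — !y10 is true.
  7. (y11 || y9) — y9 is true.
  8. (y5 || y3) — y3 is true.
  9. (y9 || !y10) — y9 is true.
  10. (y11 || y3) — y3 is true.
  11. (!y12 || y8) — !y12 is true.
  12. (y11 || !y6) — !y6 is true.
  13. (!y5 || !y8) — !y8 is true.
  14. (y2 || y1) — y2 is true.
  15. (y3 || !y4) — y3 is true.
  16. (y12 || y2) — y2 is true.
  17. (!y4 || !y1) — !y1 is true.
  18. (!y11 || y4) — y4 is true.
  19. (y5 || !y3) — y5 is true.
  20. (y8 || !y10) — !y10 is true.
  21. (!y2 || !y12) — !y12 is true.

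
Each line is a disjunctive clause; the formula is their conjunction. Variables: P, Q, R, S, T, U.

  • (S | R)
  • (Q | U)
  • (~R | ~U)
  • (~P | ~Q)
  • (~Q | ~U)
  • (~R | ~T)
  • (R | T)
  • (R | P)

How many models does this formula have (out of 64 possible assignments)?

Satisfying assignments:
  P=F Q=T R=T S=F T=F U=F
  P=F Q=T R=T S=T T=F U=F
  P=T Q=F R=F S=T T=T U=T
That's 3 in total.

3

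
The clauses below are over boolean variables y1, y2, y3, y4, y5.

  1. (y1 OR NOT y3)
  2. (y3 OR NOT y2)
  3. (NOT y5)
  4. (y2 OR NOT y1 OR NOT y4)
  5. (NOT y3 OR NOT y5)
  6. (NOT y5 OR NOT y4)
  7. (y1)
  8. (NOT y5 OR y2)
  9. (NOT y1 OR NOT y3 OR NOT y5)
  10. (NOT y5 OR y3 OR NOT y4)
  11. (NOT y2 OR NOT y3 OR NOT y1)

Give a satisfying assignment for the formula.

y1=T, y2=F, y3=T, y4=F, y5=F

Check each clause:
  1. (y1 OR NOT y3) — y1 is true.
  2. (NOT y2 OR y3) — y3 is true.
  3. (NOT y5) — NOT y5 is true.
  4. (NOT y1 OR y2 OR NOT y4) — NOT y4 is true.
  5. (NOT y3 OR NOT y5) — NOT y5 is true.
  6. (NOT y5 OR NOT y4) — NOT y5 is true.
  7. (y1) — y1 is true.
  8. (NOT y5 OR y2) — NOT y5 is true.
  9. (NOT y1 OR NOT y5 OR NOT y3) — NOT y5 is true.
  10. (y3 OR NOT y5 OR NOT y4) — y3 is true.
  11. (NOT y3 OR NOT y2 OR NOT y1) — NOT y2 is true.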